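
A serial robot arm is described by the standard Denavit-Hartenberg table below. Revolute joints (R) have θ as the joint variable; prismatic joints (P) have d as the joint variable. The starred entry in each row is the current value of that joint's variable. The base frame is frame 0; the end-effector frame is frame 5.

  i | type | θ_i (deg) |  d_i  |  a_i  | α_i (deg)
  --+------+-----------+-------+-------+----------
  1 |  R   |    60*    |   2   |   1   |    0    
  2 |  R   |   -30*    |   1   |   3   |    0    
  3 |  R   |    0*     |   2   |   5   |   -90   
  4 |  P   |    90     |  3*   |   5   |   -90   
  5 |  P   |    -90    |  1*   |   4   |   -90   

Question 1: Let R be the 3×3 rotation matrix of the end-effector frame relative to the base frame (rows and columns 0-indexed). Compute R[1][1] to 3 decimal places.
0.500

End-effector y-axis (col 1 of R) = (0.8660,0.5000,-0.0000)
R[1][1] = 0.5000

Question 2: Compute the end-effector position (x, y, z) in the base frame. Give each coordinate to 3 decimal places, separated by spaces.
3.062 10.428 0.000

after link 1: o_1 = (0.5000, 0.8660, 2.0000)
after link 2: o_2 = (3.0981, 2.3660, 3.0000)
after link 3: o_3 = (7.4282, 4.8660, 5.0000)
after link 4: o_4 = (5.9282, 7.4641, 0.0000)
after link 5: o_5 = (3.0622, 10.4282, 0.0000)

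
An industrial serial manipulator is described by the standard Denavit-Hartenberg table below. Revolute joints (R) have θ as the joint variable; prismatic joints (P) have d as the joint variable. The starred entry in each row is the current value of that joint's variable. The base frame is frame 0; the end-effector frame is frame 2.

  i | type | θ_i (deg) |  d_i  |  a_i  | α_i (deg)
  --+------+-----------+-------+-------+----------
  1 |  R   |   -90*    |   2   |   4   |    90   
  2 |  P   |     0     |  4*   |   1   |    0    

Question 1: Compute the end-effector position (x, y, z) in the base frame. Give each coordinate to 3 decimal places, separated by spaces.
after link 1: o_1 = (0.0000, -4.0000, 2.0000)
after link 2: o_2 = (-4.0000, -5.0000, 2.0000)

-4.000 -5.000 2.000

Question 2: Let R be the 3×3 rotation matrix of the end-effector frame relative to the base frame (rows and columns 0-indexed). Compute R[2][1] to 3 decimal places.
1.000

End-effector y-axis (col 1 of R) = (0.0000,0.0000,1.0000)
R[2][1] = 1.0000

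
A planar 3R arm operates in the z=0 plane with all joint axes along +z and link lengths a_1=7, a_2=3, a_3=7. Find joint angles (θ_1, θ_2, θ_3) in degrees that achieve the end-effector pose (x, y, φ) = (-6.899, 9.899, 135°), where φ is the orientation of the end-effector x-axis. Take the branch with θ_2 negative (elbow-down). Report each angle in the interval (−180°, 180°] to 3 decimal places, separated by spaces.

134.994 -135.013 135.019

wrist centre = target − a_3·(cos φ, sin φ) = (-1.9493, 4.9493)
cos θ_2 = (28.2947−7²−3²)/(2·7·3) = -0.7073; θ_2 = -135.0132° (elbow-down)
β = atan2(4.9493,-1.9493) = 111.4969°; ψ = atan2(-2.1208,4.8782) = -23.4974°
θ_1 = β − ψ = 134.9943°
θ_3 = φ − θ_1 − θ_2 = 135.0189° (wrapped to (-180°,180°])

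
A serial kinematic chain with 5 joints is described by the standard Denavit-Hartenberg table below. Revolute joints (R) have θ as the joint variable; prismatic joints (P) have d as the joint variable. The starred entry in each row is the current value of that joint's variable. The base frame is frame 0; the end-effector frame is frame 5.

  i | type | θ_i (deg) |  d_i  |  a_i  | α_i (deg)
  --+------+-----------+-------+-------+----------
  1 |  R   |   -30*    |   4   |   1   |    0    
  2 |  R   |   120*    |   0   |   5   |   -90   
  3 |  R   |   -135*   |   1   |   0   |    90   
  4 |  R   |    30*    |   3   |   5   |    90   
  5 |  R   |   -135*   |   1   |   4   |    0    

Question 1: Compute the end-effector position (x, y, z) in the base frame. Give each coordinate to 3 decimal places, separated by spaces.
-0.354 2.695 5.562

after link 1: o_1 = (0.8660, -0.5000, 4.0000)
after link 2: o_2 = (0.8660, 4.5000, 4.0000)
after link 3: o_3 = (-0.1340, 4.5000, 4.0000)
after link 4: o_4 = (-2.6340, -0.6832, 4.9405)
after link 5: o_5 = (-0.3537, 2.6953, 5.5620)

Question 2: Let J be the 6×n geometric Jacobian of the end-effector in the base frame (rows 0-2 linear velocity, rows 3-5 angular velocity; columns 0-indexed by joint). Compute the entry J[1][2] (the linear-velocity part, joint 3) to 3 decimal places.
axis z_2 = (-1.0000,0.0000,0.0000); lever o_n−o_2 = (-1.2198,-1.8047,1.5620)
cross product → J_v[:, 2] = (0.0000,1.5620,1.8047)
J_ω[:, 2] = z_2
entry J[1][2] = 1.5620

1.562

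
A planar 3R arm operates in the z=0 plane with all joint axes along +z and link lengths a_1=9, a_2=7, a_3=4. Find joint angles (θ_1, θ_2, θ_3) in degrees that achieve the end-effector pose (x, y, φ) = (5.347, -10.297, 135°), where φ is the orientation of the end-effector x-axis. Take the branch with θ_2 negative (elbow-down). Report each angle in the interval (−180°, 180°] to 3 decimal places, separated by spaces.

-44.999 -30.004 -149.997

wrist centre = target − a_3·(cos φ, sin φ) = (8.1754, -13.1254)
cos θ_2 = (239.1144−9²−7²)/(2·9·7) = 0.8660; θ_2 = -30.0043° (elbow-down)
β = atan2(-13.1254,8.1754) = -58.0825°; ψ = atan2(-3.5005,15.0619) = -13.0835°
θ_1 = β − ψ = -44.9989°
θ_3 = φ − θ_1 − θ_2 = -149.9967° (wrapped to (-180°,180°])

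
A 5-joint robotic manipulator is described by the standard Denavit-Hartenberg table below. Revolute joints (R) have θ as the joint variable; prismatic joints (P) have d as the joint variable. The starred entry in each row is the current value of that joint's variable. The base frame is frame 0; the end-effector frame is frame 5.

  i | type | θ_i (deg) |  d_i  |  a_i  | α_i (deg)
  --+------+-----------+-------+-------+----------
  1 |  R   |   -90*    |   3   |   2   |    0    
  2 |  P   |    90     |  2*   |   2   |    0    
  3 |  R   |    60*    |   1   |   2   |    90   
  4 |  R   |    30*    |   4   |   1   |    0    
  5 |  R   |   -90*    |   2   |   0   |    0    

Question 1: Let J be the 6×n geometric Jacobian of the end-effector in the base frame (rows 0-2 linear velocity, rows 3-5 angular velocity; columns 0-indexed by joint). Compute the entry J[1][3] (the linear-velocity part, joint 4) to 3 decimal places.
axis z_3 = (0.8660,-0.5000,0.0000); lever o_n−o_3 = (5.6292,-2.2500,0.5000)
cross product → J_v[:, 3] = (-0.2500,-0.4330,0.8660)
J_ω[:, 3] = z_3
entry J[1][3] = -0.4330

-0.433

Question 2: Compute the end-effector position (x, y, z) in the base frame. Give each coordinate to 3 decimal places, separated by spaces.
8.629 -2.518 6.500

after link 1: o_1 = (0.0000, -2.0000, 3.0000)
after link 2: o_2 = (2.0000, -2.0000, 5.0000)
after link 3: o_3 = (3.0000, -0.2679, 6.0000)
after link 4: o_4 = (6.8971, -1.5179, 6.5000)
after link 5: o_5 = (8.6292, -2.5179, 6.5000)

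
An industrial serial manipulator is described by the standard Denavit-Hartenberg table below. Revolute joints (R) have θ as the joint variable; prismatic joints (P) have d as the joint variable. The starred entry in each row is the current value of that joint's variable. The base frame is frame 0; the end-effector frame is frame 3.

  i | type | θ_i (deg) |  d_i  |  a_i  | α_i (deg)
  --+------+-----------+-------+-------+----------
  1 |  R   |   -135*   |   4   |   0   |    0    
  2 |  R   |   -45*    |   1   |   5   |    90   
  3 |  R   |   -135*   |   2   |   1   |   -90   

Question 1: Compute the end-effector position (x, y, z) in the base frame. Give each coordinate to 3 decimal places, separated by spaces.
-4.293 2.000 4.293

after link 1: o_1 = (0.0000, 0.0000, 4.0000)
after link 2: o_2 = (-5.0000, -0.0000, 5.0000)
after link 3: o_3 = (-4.2929, 2.0000, 4.2929)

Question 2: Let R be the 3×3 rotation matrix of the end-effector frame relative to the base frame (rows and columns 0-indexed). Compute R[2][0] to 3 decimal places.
-0.707

End-effector x-axis (col 0 of R) = (0.7071,0.0000,-0.7071)
R[2][0] = -0.7071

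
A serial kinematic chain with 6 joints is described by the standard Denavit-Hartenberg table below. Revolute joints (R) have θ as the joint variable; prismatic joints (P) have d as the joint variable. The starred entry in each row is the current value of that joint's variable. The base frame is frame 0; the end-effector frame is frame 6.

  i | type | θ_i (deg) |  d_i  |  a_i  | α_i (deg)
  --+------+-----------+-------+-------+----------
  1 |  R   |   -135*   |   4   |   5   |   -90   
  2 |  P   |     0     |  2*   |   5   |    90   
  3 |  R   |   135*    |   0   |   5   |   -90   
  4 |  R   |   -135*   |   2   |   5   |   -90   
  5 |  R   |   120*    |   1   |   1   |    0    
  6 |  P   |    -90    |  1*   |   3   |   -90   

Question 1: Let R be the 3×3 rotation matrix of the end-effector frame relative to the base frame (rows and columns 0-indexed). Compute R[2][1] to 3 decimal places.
-0.707

End-effector y-axis (col 1 of R) = (-0.7071,-0.0000,-0.7071)
R[2][1] = -0.7071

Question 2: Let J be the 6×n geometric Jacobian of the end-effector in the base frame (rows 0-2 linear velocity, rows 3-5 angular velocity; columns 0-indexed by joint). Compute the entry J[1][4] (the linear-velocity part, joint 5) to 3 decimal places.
axis z_4 = (0.7071,0.0000,0.7071); lever o_n−o_4 = (-0.0694,-2.3660,2.8978)
cross product → J_v[:, 4] = (1.6730,-2.0981,-1.6730)
J_ω[:, 4] = z_4
entry J[1][4] = -2.0981

-2.098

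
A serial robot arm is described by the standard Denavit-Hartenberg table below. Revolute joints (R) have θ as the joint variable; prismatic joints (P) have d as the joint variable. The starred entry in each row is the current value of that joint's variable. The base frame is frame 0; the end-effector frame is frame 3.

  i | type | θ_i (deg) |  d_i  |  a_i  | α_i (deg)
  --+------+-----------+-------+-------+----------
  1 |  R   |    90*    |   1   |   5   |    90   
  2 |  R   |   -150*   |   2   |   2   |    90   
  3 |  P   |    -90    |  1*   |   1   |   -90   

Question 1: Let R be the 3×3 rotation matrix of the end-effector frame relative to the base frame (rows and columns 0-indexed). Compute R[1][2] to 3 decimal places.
End-effector z-axis (col 2 of R) = (0.0000,-0.8660,-0.5000)
R[1][2] = -0.8660

-0.866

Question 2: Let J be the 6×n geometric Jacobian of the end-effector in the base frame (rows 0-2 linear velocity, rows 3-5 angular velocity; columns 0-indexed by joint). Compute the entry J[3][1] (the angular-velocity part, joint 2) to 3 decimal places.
1.000

axis z_1 = (1.0000,-0.0000,0.0000); lever o_n−o_1 = (1.0000,-2.2321,-0.1340)
cross product → J_v[:, 1] = (0.0000,0.1340,-2.2321)
J_ω[:, 1] = z_1
entry J[3][1] = 1.0000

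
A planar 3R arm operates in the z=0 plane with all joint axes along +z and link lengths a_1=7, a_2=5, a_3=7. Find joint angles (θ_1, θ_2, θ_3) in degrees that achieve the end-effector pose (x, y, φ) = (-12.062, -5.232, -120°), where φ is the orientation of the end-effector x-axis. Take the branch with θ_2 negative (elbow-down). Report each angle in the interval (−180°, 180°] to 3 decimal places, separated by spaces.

-150.000 -90.002 120.002

wrist centre = target − a_3·(cos φ, sin φ) = (-8.5620, 0.8302)
cos θ_2 = (73.9970−7²−5²)/(2·7·5) = -0.0000; θ_2 = -90.0024° (elbow-down)
β = atan2(0.8302,-8.5620) = 174.4619°; ψ = atan2(-5.0000,6.9998) = -35.5385°
θ_1 = β − ψ = 210.0004°
θ_3 = φ − θ_1 − θ_2 = 120.0021° (wrapped to (-180°,180°])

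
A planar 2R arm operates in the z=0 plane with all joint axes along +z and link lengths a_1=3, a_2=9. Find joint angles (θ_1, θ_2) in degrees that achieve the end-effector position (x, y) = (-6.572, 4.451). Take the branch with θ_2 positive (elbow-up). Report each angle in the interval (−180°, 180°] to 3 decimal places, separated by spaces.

cos θ_2 = (63.0026−3²−9²)/(2·3·9) = -0.5000; θ_2 = 119.9968° (elbow-up)
β = atan2(4.4510,-6.5720) = 145.8915°; ψ = atan2(7.7945,-1.4996) = 100.8900°
θ_1 = β − ψ = 45.0015°

45.002 119.997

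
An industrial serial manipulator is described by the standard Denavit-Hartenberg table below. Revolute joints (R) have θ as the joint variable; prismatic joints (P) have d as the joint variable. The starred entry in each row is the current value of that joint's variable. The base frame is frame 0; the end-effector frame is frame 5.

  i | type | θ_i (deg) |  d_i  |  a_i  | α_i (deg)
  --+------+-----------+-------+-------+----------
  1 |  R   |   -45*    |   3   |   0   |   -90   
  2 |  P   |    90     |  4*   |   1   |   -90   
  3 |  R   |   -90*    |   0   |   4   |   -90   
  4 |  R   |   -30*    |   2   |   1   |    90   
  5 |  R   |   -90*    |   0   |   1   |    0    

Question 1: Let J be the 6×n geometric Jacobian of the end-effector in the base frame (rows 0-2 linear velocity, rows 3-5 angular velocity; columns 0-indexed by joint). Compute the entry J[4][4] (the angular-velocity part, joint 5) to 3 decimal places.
axis z_4 = (-0.9659,0.2588,-0.0000); lever o_n−o_4 = (0.0000,0.0000,1.0000)
cross product → J_v[:, 4] = (0.2588,0.9659,-0.0000)
J_ω[:, 4] = z_4
entry J[4][4] = 0.2588

0.259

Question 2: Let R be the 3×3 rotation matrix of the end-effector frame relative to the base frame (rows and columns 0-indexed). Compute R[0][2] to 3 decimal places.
-0.966

End-effector z-axis (col 2 of R) = (-0.9659,0.2588,-0.0000)
R[0][2] = -0.9659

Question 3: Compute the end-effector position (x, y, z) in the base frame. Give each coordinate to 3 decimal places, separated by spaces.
5.916 6.623 1.000

after link 1: o_1 = (0.0000, 0.0000, 3.0000)
after link 2: o_2 = (2.8284, 2.8284, 2.0000)
after link 3: o_3 = (5.6569, 5.6569, 2.0000)
after link 4: o_4 = (5.9157, 6.6228, 0.0000)
after link 5: o_5 = (5.9157, 6.6228, 1.0000)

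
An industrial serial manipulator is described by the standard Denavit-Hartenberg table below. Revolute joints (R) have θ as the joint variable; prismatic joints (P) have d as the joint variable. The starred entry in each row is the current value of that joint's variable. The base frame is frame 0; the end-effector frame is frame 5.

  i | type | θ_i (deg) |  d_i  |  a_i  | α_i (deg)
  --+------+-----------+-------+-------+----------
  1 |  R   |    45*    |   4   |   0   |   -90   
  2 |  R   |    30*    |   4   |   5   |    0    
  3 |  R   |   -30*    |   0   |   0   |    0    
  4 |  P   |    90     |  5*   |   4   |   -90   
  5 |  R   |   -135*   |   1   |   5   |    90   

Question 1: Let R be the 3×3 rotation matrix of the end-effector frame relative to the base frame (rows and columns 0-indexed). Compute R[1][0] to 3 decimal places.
End-effector x-axis (col 0 of R) = (-0.5000,0.5000,0.7071)
R[1][0] = 0.5000

0.500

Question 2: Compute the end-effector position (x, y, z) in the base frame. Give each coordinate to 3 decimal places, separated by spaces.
-6.509 11.219 1.036

after link 1: o_1 = (0.0000, 0.0000, 4.0000)
after link 2: o_2 = (0.2334, 5.8903, 1.5000)
after link 3: o_3 = (0.2334, 5.8903, 1.5000)
after link 4: o_4 = (-3.3021, 9.4258, -2.5000)
after link 5: o_5 = (-6.5092, 11.2187, 1.0355)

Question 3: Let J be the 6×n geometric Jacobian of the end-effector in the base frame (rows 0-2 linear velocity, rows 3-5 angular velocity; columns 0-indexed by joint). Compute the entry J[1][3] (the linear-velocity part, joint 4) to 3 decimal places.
0.707

prismatic axis z_3 = (-0.7071,0.7071,0.0000)
J_v[:, 3] = z_3; J_ω[:, 3] = (0,0,0)
entry J[1][3] = 0.7071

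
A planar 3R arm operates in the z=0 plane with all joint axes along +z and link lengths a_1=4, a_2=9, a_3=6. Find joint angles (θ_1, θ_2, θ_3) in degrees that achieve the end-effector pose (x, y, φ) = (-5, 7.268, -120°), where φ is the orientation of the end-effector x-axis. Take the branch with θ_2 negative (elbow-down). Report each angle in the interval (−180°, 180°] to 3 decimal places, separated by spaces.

119.999 -29.998 149.999

wrist centre = target − a_3·(cos φ, sin φ) = (-2.0000, 12.4642)
cos θ_2 = (159.3551−4²−9²)/(2·4·9) = 0.8660; θ_2 = -29.9980° (elbow-down)
β = atan2(12.4642,-2.0000) = 99.1160°; ψ = atan2(-4.4997,11.7944) = -20.8826°
θ_1 = β − ψ = 119.9985°
θ_3 = φ − θ_1 − θ_2 = 149.9994° (wrapped to (-180°,180°])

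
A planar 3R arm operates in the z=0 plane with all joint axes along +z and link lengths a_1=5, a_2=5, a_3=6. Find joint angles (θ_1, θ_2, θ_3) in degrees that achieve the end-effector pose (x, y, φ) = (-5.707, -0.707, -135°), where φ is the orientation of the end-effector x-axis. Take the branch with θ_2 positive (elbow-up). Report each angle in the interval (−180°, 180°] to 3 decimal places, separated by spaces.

44.998 134.999 45.002

wrist centre = target − a_3·(cos φ, sin φ) = (-1.4644, 3.5356)
cos θ_2 = (14.6451−5²−5²)/(2·5·5) = -0.7071; θ_2 = 134.9993° (elbow-up)
β = atan2(3.5356,-1.4644) = 112.4979°; ψ = atan2(3.5356,1.4645) = 67.4996°
θ_1 = β − ψ = 44.9983°
θ_3 = φ − θ_1 − θ_2 = 45.0024° (wrapped to (-180°,180°])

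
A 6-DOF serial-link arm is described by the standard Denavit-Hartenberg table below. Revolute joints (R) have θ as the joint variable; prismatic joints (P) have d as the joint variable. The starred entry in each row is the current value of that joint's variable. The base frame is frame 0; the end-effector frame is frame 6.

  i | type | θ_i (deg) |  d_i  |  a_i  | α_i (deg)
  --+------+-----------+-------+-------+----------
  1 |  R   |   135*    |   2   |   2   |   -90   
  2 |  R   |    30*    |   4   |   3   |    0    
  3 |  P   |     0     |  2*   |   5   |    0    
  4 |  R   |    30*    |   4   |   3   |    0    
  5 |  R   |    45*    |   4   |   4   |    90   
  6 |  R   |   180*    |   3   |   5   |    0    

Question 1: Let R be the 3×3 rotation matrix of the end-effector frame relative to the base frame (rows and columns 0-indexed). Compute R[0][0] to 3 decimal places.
-0.183

End-effector x-axis (col 0 of R) = (-0.1830,0.1830,0.9659)
R[0][0] = -0.1830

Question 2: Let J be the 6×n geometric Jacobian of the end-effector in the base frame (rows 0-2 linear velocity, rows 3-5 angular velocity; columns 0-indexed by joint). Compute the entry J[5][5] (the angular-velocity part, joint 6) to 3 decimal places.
axis z_5 = (-0.6830,0.6830,-0.2588); lever o_n−o_5 = (-2.9641,2.9641,4.0532)
cross product → J_v[:, 5] = (3.5355,3.5355,0.0000)
J_ω[:, 5] = z_5
entry J[5][5] = -0.2588

-0.259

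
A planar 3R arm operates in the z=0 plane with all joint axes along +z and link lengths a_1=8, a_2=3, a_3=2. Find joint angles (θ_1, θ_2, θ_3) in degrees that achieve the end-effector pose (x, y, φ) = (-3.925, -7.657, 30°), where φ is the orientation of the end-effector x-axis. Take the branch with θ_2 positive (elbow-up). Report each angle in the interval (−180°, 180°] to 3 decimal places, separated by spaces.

wrist centre = target − a_3·(cos φ, sin φ) = (-5.6571, -8.6570)
cos θ_2 = (106.9459−8²−3²)/(2·8·3) = 0.7072; θ_2 = 44.9920° (elbow-up)
β = atan2(-8.6570,-5.6571) = -123.1632°; ψ = atan2(2.1210,10.1216) = 11.8353°
θ_1 = β − ψ = -134.9985°
θ_3 = φ − θ_1 − θ_2 = 120.0065° (wrapped to (-180°,180°])

-134.999 44.992 120.007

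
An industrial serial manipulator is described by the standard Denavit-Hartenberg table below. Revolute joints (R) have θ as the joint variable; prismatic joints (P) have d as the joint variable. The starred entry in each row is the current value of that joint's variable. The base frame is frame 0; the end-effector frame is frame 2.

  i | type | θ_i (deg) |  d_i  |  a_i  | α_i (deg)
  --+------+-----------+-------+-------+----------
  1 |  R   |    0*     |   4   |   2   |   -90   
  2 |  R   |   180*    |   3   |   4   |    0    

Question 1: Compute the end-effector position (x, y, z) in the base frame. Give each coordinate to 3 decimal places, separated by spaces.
-2.000 3.000 4.000

after link 1: o_1 = (2.0000, 0.0000, 4.0000)
after link 2: o_2 = (-2.0000, 3.0000, 4.0000)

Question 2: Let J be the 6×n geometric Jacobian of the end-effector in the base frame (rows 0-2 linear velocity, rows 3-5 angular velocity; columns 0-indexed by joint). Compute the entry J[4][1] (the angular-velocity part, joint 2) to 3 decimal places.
1.000

axis z_1 = (0.0000,1.0000,0.0000); lever o_n−o_1 = (-4.0000,3.0000,-0.0000)
cross product → J_v[:, 1] = (-0.0000,-0.0000,4.0000)
J_ω[:, 1] = z_1
entry J[4][1] = 1.0000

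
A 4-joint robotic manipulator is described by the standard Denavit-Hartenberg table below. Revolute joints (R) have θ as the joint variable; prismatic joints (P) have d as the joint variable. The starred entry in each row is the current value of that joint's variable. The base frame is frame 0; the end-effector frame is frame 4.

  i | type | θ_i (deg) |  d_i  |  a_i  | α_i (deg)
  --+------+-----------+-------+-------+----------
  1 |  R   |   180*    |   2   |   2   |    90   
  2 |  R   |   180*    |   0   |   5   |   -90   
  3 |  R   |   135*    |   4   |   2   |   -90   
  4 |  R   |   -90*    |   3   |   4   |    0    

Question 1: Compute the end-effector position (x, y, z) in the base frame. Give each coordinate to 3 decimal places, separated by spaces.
after link 1: o_1 = (-2.0000, 0.0000, 2.0000)
after link 2: o_2 = (3.0000, -0.0000, 2.0000)
after link 3: o_3 = (1.5858, -1.4142, -2.0000)
after link 4: o_4 = (-0.5355, 0.7071, -6.0000)

-0.536 0.707 -6.000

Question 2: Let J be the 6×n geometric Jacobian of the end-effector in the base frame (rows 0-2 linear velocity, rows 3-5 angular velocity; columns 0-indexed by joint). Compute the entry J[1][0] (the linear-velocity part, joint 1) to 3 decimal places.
-0.536

axis z_0 = ẑ; lever o_n−o_0 = (-0.5355,0.7071,-6.0000)
cross product → J_v[:, 0] = (-0.7071,-0.5355,0.0000)
J_ω[:, 0] = z_0
entry J[1][0] = -0.5355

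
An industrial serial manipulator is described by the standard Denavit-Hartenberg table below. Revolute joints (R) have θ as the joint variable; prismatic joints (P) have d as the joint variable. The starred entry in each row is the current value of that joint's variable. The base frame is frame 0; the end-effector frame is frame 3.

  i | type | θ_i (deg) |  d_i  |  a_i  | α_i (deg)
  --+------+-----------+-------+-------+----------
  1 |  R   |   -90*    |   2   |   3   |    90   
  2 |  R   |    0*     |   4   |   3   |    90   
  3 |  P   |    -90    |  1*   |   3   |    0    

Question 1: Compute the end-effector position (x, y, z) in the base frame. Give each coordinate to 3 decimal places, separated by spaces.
-1.000 -6.000 1.000

after link 1: o_1 = (0.0000, -3.0000, 2.0000)
after link 2: o_2 = (-4.0000, -6.0000, 2.0000)
after link 3: o_3 = (-1.0000, -6.0000, 1.0000)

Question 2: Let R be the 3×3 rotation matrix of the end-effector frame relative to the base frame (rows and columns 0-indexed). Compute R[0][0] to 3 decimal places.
End-effector x-axis (col 0 of R) = (1.0000,0.0000,-0.0000)
R[0][0] = 1.0000

1.000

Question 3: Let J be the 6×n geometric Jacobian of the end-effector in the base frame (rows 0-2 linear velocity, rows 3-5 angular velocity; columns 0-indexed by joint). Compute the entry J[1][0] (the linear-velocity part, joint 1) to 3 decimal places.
-1.000

axis z_0 = ẑ; lever o_n−o_0 = (-1.0000,-6.0000,1.0000)
cross product → J_v[:, 0] = (6.0000,-1.0000,0.0000)
J_ω[:, 0] = z_0
entry J[1][0] = -1.0000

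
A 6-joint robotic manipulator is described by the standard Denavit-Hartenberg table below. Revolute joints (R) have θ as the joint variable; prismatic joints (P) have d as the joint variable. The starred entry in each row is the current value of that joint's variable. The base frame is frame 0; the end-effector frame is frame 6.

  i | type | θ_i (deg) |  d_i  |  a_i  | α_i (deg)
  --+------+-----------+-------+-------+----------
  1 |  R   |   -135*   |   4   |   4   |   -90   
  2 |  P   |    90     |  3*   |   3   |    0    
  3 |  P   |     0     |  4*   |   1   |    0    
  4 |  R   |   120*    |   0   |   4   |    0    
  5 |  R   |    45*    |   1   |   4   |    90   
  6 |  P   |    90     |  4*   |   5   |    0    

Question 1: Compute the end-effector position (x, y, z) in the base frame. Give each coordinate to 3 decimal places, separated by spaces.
after link 1: o_1 = (-2.8284, -2.8284, 4.0000)
after link 2: o_2 = (-0.7071, -4.9497, 1.0000)
after link 3: o_3 = (2.1213, -7.7782, 0.0000)
after link 4: o_4 = (4.5708, -5.3287, 2.0000)
after link 5: o_5 = (6.0100, -5.3037, 5.8637)
after link 6: o_6 = (12.2776, -6.1072, 4.8284)

12.278 -6.107 4.828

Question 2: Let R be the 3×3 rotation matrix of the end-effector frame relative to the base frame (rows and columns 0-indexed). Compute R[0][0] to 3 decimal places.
0.707

End-effector x-axis (col 0 of R) = (0.7071,-0.7071,0.0000)
R[0][0] = 0.7071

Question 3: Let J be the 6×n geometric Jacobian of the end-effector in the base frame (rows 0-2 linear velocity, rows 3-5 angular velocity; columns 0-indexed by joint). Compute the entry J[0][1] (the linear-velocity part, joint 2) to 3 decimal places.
0.707

prismatic axis z_1 = (0.7071,-0.7071,0.0000)
J_v[:, 1] = z_1; J_ω[:, 1] = (0,0,0)
entry J[0][1] = 0.7071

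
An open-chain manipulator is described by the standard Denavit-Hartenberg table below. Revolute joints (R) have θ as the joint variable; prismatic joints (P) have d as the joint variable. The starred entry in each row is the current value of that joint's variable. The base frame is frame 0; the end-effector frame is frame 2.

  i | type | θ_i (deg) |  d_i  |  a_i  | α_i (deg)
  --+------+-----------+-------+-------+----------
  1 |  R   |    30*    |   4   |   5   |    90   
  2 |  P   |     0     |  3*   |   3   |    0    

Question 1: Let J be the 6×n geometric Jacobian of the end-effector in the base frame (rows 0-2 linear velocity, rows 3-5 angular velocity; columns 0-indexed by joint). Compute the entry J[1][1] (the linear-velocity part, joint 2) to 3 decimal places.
-0.866

prismatic axis z_1 = (0.5000,-0.8660,0.0000)
J_v[:, 1] = z_1; J_ω[:, 1] = (0,0,0)
entry J[1][1] = -0.8660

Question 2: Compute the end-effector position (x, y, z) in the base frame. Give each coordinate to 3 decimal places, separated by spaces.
8.428 1.402 4.000

after link 1: o_1 = (4.3301, 2.5000, 4.0000)
after link 2: o_2 = (8.4282, 1.4019, 4.0000)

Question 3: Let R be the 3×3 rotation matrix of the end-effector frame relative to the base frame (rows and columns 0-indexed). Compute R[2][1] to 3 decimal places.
1.000

End-effector y-axis (col 1 of R) = (-0.0000,0.0000,1.0000)
R[2][1] = 1.0000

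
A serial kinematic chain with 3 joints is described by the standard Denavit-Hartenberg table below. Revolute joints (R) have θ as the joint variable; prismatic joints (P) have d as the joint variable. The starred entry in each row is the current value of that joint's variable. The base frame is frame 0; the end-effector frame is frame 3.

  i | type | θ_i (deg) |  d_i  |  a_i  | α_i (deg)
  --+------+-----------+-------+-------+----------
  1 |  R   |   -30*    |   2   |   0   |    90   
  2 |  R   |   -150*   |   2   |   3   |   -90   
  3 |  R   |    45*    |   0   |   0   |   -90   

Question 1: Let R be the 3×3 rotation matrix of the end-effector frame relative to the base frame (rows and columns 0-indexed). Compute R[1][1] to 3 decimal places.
End-effector y-axis (col 1 of R) = (-0.4330,0.2500,0.8660)
R[1][1] = 0.2500

0.250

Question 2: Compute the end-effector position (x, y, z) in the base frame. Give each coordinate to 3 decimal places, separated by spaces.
after link 1: o_1 = (0.0000, 0.0000, 2.0000)
after link 2: o_2 = (-3.2500, -0.4330, 0.5000)
after link 3: o_3 = (-3.2500, -0.4330, 0.5000)

-3.250 -0.433 0.500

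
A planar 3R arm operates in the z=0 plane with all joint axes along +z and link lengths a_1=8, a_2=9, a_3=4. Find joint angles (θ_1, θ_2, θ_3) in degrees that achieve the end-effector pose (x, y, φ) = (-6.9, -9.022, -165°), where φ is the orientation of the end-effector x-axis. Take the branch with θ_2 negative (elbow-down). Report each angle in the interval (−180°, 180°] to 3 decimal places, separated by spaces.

-45.000 -119.997 -0.004

wrist centre = target − a_3·(cos φ, sin φ) = (-3.0363, -7.9867)
cos θ_2 = (73.0069−8²−9²)/(2·8·9) = -0.5000; θ_2 = -119.9969° (elbow-down)
β = atan2(-7.9867,-3.0363) = -110.8152°; ψ = atan2(-7.7945,3.5004) = -65.8156°
θ_1 = β − ψ = -44.9996°
θ_3 = φ − θ_1 − θ_2 = -0.0035° (wrapped to (-180°,180°])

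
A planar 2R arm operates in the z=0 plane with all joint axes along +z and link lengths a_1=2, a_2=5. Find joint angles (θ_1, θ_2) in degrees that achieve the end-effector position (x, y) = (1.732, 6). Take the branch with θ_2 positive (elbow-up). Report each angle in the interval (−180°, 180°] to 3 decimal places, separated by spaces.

30.000 60.001

cos θ_2 = (38.9998−2²−5²)/(2·2·5) = 0.5000; θ_2 = 60.0006° (elbow-up)
β = atan2(6.0000,1.7320) = 73.8983°; ψ = atan2(4.3302,4.5000) = 43.8983°
θ_1 = β − ψ = 30.0000°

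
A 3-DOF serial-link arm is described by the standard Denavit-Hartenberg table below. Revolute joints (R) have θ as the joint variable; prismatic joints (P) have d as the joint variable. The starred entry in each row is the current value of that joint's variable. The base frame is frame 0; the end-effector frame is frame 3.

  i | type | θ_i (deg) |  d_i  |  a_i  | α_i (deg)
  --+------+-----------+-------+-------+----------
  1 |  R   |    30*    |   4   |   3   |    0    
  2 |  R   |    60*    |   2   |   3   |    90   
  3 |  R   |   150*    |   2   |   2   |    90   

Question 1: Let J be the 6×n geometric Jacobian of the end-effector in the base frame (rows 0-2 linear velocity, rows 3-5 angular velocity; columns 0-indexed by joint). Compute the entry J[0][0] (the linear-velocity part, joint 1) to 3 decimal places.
axis z_0 = ẑ; lever o_n−o_0 = (4.5981,2.7679,7.0000)
cross product → J_v[:, 0] = (-2.7679,4.5981,0.0000)
J_ω[:, 0] = z_0
entry J[0][0] = -2.7679

-2.768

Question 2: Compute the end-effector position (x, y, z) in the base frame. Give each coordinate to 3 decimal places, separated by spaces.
after link 1: o_1 = (2.5981, 1.5000, 4.0000)
after link 2: o_2 = (2.5981, 4.5000, 6.0000)
after link 3: o_3 = (4.5981, 2.7679, 7.0000)

4.598 2.768 7.000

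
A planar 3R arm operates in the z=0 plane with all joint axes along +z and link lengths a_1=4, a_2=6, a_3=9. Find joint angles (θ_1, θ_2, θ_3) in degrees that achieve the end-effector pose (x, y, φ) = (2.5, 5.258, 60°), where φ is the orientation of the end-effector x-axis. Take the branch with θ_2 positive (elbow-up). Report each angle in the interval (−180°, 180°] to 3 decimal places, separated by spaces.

wrist centre = target − a_3·(cos φ, sin φ) = (-2.0000, -2.5362)
cos θ_2 = (10.4325−4²−6²)/(2·4·6) = -0.8660; θ_2 = 149.9960° (elbow-up)
β = atan2(-2.5362,-2.0000) = -128.2583°; ψ = atan2(3.0004,-1.1959) = 111.7322°
θ_1 = β − ψ = -239.9905°
θ_3 = φ − θ_1 − θ_2 = 149.9945° (wrapped to (-180°,180°])

120.009 149.996 149.995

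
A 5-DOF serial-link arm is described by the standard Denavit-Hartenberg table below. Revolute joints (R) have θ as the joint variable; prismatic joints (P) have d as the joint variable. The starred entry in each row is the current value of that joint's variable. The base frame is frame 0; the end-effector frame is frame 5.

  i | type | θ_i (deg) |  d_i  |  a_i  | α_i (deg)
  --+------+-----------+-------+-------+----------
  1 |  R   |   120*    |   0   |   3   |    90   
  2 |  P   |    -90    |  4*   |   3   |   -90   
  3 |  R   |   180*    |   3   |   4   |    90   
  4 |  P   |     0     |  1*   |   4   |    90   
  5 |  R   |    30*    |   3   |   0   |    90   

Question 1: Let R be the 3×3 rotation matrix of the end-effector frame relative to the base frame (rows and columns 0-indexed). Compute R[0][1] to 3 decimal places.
End-effector y-axis (col 1 of R) = (0.5000,-0.8660,-0.0000)
R[0][1] = 0.5000

0.500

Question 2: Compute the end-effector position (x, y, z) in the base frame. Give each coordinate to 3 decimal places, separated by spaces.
1.098 4.098 5.000

after link 1: o_1 = (-1.5000, 2.5981, 0.0000)
after link 2: o_2 = (1.9641, 4.5981, -3.0000)
after link 3: o_3 = (0.4641, 7.1962, 1.0000)
after link 4: o_4 = (-0.4019, 6.6962, 5.0000)
after link 5: o_5 = (1.0981, 4.0981, 5.0000)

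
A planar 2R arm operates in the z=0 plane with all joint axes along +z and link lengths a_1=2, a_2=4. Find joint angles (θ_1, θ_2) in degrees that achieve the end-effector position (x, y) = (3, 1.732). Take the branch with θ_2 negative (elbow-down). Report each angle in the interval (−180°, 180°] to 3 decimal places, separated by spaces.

120.000 -120.001

cos θ_2 = (11.9998−2²−4²)/(2·2·4) = -0.5000; θ_2 = -120.0007° (elbow-down)
β = atan2(1.7320,3.0000) = 29.9993°; ψ = atan2(-3.4641,-0.0000) = -90.0007°
θ_1 = β − ψ = 120.0000°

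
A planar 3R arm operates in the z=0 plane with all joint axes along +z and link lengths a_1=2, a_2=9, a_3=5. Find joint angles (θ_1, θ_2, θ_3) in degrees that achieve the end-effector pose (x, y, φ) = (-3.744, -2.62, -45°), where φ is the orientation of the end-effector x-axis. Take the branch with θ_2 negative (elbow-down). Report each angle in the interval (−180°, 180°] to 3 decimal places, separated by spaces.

wrist centre = target − a_3·(cos φ, sin φ) = (-7.2795, 0.9155)
cos θ_2 = (53.8298−2²−9²)/(2·2·9) = -0.8658; θ_2 = -149.9786° (elbow-down)
β = atan2(0.9155,-7.2795) = 172.8317°; ψ = atan2(-4.5029,-5.7925) = -142.1398°
θ_1 = β − ψ = 314.9715°
θ_3 = φ − θ_1 − θ_2 = 150.0071° (wrapped to (-180°,180°])

-45.029 -149.979 150.007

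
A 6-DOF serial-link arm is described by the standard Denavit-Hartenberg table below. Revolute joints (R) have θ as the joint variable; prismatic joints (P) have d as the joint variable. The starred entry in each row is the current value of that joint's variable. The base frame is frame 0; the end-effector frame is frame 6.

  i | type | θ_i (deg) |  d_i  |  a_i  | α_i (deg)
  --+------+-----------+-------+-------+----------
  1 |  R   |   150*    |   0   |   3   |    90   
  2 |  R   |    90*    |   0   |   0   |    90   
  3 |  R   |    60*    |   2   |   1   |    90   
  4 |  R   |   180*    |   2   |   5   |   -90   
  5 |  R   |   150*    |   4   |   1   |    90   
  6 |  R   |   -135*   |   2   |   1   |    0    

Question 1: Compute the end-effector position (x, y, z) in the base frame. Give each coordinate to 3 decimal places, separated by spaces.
after link 1: o_1 = (-2.5981, 1.5000, 0.0000)
after link 2: o_2 = (-2.5981, 1.5000, 0.0000)
after link 3: o_3 = (-3.8971, 3.2500, 0.5000)
after link 4: o_4 = (-6.5622, -1.3660, -0.2679)
after link 5: o_5 = (-2.5981, -2.5000, -0.2679)
after link 6: o_6 = (-3.5640, -2.7588, -2.2679)

-3.564 -2.759 -2.268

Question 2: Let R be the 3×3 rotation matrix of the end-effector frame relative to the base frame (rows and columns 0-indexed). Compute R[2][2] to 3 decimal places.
End-effector z-axis (col 2 of R) = (0.0000,0.0000,-1.0000)
R[2][2] = -1.0000

-1.000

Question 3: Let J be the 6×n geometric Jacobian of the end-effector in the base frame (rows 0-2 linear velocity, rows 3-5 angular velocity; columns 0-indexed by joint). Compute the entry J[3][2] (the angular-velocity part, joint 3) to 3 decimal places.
-0.866

axis z_2 = (-0.8660,0.5000,-0.0000); lever o_n−o_2 = (-0.9659,-4.2588,-2.2679)
cross product → J_v[:, 2] = (-1.1340,-1.9641,4.1712)
J_ω[:, 2] = z_2
entry J[3][2] = -0.8660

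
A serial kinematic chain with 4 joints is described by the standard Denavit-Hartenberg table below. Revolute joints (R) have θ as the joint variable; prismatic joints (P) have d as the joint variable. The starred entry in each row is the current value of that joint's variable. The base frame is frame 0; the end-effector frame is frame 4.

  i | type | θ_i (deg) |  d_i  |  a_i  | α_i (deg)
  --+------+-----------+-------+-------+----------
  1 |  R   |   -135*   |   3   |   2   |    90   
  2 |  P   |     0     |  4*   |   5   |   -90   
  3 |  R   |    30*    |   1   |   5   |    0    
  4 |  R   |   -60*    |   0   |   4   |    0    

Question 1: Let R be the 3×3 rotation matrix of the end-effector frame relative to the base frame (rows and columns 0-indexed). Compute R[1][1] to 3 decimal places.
End-effector y-axis (col 1 of R) = (0.2588,-0.9659,0.0000)
R[1][1] = -0.9659

-0.966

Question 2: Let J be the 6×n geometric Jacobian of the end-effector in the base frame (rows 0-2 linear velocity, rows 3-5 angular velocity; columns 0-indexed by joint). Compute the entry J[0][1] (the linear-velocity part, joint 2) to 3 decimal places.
-0.707

prismatic axis z_1 = (-0.7071,0.7071,0.0000)
J_v[:, 1] = z_1; J_ω[:, 1] = (0,0,0)
entry J[0][1] = -0.7071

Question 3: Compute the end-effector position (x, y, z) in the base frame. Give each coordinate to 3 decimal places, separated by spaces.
after link 1: o_1 = (-1.4142, -1.4142, 3.0000)
after link 2: o_2 = (-7.7782, -2.1213, 3.0000)
after link 3: o_3 = (-9.0723, -6.9509, 4.0000)
after link 4: o_4 = (-12.9360, -7.9862, 4.0000)

-12.936 -7.986 4.000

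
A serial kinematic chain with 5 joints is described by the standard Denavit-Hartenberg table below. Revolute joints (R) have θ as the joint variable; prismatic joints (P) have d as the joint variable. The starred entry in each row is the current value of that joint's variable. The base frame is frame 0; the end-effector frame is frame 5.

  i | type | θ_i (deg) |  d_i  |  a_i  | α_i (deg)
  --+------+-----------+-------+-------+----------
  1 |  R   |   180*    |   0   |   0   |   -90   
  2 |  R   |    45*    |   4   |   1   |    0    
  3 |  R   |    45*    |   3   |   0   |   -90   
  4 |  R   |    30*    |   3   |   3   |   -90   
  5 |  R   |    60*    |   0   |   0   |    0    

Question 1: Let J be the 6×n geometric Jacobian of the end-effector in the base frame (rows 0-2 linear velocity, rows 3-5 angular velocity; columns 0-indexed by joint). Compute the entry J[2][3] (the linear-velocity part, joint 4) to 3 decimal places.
1.500

axis z_3 = (1.0000,-0.0000,-0.0000); lever o_n−o_3 = (3.0000,1.5000,-2.5981)
cross product → J_v[:, 3] = (0.0000,2.5981,1.5000)
J_ω[:, 3] = z_3
entry J[2][3] = 1.5000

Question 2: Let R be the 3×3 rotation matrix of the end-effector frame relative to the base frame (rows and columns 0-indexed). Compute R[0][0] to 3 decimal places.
End-effector x-axis (col 0 of R) = (-0.8660,0.2500,-0.4330)
R[0][0] = -0.8660

-0.866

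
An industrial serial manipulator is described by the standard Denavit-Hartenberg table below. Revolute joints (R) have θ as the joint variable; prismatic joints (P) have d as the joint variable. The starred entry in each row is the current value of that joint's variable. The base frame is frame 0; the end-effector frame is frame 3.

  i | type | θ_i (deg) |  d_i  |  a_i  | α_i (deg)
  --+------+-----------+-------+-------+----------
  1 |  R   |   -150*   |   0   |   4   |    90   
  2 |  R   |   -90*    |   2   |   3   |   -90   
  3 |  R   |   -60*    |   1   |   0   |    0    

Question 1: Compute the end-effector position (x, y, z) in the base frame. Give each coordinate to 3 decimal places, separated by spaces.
after link 1: o_1 = (-3.4641, -2.0000, 0.0000)
after link 2: o_2 = (-4.4641, -0.2679, -3.0000)
after link 3: o_3 = (-5.3301, -0.7679, -3.0000)

-5.330 -0.768 -3.000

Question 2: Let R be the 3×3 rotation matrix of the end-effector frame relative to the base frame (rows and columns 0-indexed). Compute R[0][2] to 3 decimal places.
-0.866

End-effector z-axis (col 2 of R) = (-0.8660,-0.5000,0.0000)
R[0][2] = -0.8660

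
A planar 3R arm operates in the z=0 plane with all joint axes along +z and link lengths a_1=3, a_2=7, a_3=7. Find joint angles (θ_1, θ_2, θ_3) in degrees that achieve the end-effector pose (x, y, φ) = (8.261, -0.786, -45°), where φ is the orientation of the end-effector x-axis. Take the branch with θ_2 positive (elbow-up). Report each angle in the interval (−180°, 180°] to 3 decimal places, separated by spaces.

wrist centre = target − a_3·(cos φ, sin φ) = (3.3113, 4.1637)
cos θ_2 = (28.3012−3²−7²)/(2·3·7) = -0.7071; θ_2 = 135.0006° (elbow-up)
β = atan2(4.1637,3.3113) = 51.5063°; ψ = atan2(4.9497,-1.9498) = 111.5007°
θ_1 = β − ψ = -59.9944°
θ_3 = φ − θ_1 − θ_2 = -120.0062° (wrapped to (-180°,180°])

-59.994 135.001 -120.006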